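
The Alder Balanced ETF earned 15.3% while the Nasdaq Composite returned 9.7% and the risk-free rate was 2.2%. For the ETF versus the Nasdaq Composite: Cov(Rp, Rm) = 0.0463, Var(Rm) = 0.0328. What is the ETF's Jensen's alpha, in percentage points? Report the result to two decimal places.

β = Cov / Var = 0.0463 / 0.0328 = 1.4116
E[R] = Rf + β(Rm − Rf) = 2.2% + 1.4116 × (9.7% − 2.2%) = 12.7870%
α = Rp − E[R] = 15.3% − 12.7870% = 2.5130

2.51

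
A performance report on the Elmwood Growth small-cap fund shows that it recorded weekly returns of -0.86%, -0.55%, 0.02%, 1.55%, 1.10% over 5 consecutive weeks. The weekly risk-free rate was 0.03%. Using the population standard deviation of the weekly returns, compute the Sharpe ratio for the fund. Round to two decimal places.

0.24

r̄ = (-0.86 − 0.55 + 0.02 + 1.55 + 1.1) / 5 = 1.260 / 5 = 0.2520%
Population σ = √[Σ(r − r̄)² / 5] = √[4.3375 / 5] = √0.8675 = 0.9314%
Sharpe = (r̄ − rf) / σ = (0.2520 − 0.03) / 0.9314 = 0.2220 / 0.9314 = 0.2384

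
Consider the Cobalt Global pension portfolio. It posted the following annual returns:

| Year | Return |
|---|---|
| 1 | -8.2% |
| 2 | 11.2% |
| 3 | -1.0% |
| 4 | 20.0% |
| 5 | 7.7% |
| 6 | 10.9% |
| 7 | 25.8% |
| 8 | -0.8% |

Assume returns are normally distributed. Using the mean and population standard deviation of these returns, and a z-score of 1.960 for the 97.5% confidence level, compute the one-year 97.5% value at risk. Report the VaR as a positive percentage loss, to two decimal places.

Mean return r̄ = 65.60 / 8 = 8.2000%
Σ(r − r̄)² = (-8.2 − 8.2000)² + (11.2 − 8.2000)² + (-1 − 8.2000)² + … = 900.1400
population σ = √(900.1400 / 8) = √112.5175 = 10.6074%
VaR = −(r̄ − z·σ) = −(8.2000 − 1.960 × 10.6074) = −(-12.5905) = 12.5905%

12.59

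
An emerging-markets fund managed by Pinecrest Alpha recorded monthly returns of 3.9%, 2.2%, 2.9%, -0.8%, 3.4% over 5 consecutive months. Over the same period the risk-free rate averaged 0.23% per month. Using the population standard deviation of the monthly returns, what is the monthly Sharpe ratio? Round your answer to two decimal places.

r̄ = (3.9 + 2.2 + 2.9 − 0.8 + 3.4) / 5 = 11.60 / 5 = 2.3200%
Population std dev = √[13.7480 / 5] = 1.6582%
Sharpe = (r̄ − rf) / σ = (2.3200 − 0.23) / 1.6582 = 2.0900 / 1.6582 = 1.2604

1.26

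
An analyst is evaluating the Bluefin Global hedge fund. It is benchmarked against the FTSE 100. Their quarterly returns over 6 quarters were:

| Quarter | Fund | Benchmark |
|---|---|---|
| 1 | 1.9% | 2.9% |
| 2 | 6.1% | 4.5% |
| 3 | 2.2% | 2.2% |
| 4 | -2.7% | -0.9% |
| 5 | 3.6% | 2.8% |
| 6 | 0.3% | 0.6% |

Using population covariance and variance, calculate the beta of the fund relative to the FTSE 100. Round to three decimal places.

1.519

r̄p = 1.9000%,  r̄m = 2.0167%
Cov = Σ(rp − r̄p)(rm − r̄m) / 6 = 4.5833
Var(rm) = Σ(rm − r̄m)² / 6 = 3.0181
β = Cov / Var = 4.5833 / 3.0181 = 1.5186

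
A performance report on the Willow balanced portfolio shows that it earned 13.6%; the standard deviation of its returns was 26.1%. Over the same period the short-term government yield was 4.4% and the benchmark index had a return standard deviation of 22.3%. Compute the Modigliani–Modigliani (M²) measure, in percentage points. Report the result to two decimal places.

Sharpe = (Rp − Rf) / σp = (13.6% − 4.4%) / 26.1% = 0.3525
M² = Rf + Sharpe × σm = 4.4% + 0.3525 × 22.3% = 12.2608%

12.26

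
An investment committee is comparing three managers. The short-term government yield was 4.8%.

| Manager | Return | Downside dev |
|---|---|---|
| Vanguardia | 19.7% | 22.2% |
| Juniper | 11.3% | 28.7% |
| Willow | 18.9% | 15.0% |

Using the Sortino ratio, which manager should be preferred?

Vanguardia: Sortino ratio = (19.7% − 4.8%) / 22.2% = 0.671
Juniper: Sortino ratio = (11.3% − 4.8%) / 28.7% = 0.226
Willow: Sortino ratio = (18.9% − 4.8%) / 15.0% = 0.940
Highest: Willow (0.940).

Willow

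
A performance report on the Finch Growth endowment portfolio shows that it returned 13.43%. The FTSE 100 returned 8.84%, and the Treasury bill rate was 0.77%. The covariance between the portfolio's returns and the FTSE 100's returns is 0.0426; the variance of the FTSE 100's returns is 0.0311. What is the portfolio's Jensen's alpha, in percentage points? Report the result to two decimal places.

1.61

β = Cov / Var = 0.0426 / 0.0311 = 1.3698
E[R] = Rf + β(Rm − Rf) = 0.77% + 1.3698 × (8.84% − 0.77%) = 11.8243%
α = Rp − E[R] = 13.43% − 11.8243% = 1.6057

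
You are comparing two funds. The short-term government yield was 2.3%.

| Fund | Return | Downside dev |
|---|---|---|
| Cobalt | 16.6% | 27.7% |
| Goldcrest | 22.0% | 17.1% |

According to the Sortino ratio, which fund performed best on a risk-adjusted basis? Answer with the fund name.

Cobalt: Sortino ratio = (16.6% − 2.3%) / 27.7% = 0.516
Goldcrest: Sortino ratio = (22.0% − 2.3%) / 17.1% = 1.152
Highest: Goldcrest (1.152).

Goldcrest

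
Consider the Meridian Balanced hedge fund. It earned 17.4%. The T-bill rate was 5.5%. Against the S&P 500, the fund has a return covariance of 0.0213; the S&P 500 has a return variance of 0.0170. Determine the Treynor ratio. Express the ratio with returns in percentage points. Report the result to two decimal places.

9.50

β = Cov / Var = 0.0213 / 0.0170 = 1.2529
Treynor = (Rp − Rf) / β = (17.4% − 5.5%) / 1.2529 = 11.90 / 1.2529 = 9.4980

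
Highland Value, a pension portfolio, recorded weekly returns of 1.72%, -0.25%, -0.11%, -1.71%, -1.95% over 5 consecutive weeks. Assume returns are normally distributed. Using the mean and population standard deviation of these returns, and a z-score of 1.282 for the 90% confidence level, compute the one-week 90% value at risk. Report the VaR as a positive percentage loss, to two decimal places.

r̄ = (1.72 − 0.25 − 0.11 − 1.71 − 1.95) / 5 = -2.300 / 5 = -0.4600%
Σ(r − r̄)² = (1.72 − (-0.4600))² + (-0.25 − (-0.4600))² + … = 8.7016
σ = √[8.7016 / 5] = 1.3192%
VaR = −(r̄ − z·σ) = −(-0.4600 − 1.282 × 1.3192) = −(-2.1512) = 2.1512%

2.15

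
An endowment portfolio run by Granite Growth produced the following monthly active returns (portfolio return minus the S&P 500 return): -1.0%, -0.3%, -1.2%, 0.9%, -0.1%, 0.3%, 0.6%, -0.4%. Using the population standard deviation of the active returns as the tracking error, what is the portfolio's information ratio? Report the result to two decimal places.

-0.22

r̄ = (-1 − 0.3 − 1.2 + 0.9 − 0.1 + 0.3 + 0.6 − 0.4) / 8 = -0.1500%
Population std dev = √[3.7800 / 8] = 0.6874%
IR = r̄ / tracking error = -0.1500 / 0.6874 = -0.2182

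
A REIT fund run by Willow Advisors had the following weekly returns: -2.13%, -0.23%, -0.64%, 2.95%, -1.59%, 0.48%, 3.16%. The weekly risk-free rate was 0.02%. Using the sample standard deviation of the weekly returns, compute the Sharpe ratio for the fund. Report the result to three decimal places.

0.128

r̄ = (-2.13 − 0.23 − 0.64 + 2.95 − 1.59 + 0.48 + 3.16) / 7 = 2.000 / 7 = 0.2857%
Sample σ = √[Σ(r − r̄)² / 6] = √[25.8746 / 6] = √4.3124 = 2.0766%
Sharpe = (r̄ − rf) / σ = (0.2857 − 0.02) / 2.0766 = 0.2657 / 2.0766 = 0.1279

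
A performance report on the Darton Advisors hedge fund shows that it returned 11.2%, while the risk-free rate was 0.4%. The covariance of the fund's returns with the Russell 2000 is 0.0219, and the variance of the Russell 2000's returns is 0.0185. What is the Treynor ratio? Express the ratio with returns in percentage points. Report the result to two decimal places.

β = Cov / Var = 0.0219 / 0.0185 = 1.1838
Treynor = (Rp − Rf) / β = (11.2% − 0.4%) / 1.1838 = 10.80 / 1.1838 = 9.1232

9.12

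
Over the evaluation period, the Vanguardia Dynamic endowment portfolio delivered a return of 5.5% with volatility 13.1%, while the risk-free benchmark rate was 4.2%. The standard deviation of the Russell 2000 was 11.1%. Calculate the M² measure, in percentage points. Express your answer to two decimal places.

Sharpe = (Rp − Rf) / σp = (5.5% − 4.2%) / 13.1% = 0.0992
M² = Rf + Sharpe × σm = 4.2% + 0.0992 × 11.1% = 5.3011%

5.30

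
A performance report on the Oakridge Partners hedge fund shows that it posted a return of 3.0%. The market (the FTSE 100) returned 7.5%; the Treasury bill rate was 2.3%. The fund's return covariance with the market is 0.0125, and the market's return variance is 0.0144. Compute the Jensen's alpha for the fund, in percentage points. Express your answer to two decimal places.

β = Cov / Var = 0.0125 / 0.0144 = 0.8681
E[R] = Rf + β(Rm − Rf) = 2.3% + 0.8681 × (7.5% − 2.3%) = 6.8141%
α = Rp − E[R] = 3.0% − 6.8141% = -3.8141

-3.81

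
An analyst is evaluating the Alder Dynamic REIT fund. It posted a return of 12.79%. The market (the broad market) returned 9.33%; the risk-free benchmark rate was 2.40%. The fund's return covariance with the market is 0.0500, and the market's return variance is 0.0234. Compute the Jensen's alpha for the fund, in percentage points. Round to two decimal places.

β = Cov / Var = 0.0500 / 0.0234 = 2.1368
E[R] = Rf + β(Rm − Rf) = 2.40% + 2.1368 × (9.33% − 2.40%) = 17.2080%
α = Rp − E[R] = 12.79% − 17.2080% = -4.4180

-4.42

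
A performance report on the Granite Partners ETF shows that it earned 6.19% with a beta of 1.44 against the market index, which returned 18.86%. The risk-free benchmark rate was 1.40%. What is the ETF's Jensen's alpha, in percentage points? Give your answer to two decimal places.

CAPM expected return = Rf + β(Rm − Rf) = 1.40% + 1.44 × (18.86% − 1.40%) = 1.4 + 1.44 × 17.46 = 26.5424%
Jensen's α = Rp − E[R] = 6.19% − 26.5424% = -20.3524

-20.35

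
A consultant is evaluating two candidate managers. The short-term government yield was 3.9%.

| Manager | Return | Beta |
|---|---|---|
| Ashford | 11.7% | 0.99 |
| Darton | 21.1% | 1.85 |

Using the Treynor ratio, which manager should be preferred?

Ashford: Treynor = (11.7% − 3.9%) / 0.99 = 7.879
Darton: Treynor = (21.1% − 3.9%) / 1.85 = 9.297
Highest: Darton (9.297).

Darton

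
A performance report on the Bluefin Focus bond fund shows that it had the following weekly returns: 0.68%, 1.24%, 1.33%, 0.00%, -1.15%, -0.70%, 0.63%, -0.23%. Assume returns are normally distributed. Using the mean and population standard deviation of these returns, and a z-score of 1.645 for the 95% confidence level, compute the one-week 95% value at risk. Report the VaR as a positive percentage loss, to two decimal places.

1.15

Mean return μ = 1.800 / 8 = 0.2250%
Σ(r − μ)² = 5.6262; population σ = √(5.6262/8) = 0.8386%
VaR = −(μ − z·σ) = −(0.2250 − 1.645 × 0.8386) = −(-1.1545) = 1.1545%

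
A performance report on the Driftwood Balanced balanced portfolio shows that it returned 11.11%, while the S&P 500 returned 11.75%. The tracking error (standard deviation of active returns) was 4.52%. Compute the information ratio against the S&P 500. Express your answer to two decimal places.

-0.14

IR = (Rp − Rb) / TE = (11.11% − 11.75%) / 4.52% = -0.64% / 4.52% = -0.1416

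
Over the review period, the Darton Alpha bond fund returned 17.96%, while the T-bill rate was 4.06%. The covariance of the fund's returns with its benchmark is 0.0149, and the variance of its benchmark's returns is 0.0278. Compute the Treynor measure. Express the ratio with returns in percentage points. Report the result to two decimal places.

25.93

β = Cov / Var = 0.0149 / 0.0278 = 0.5360
Treynor = (Rp − Rf) / β = (17.96% − 4.06%) / 0.5360 = 13.90 / 0.5360 = 25.9328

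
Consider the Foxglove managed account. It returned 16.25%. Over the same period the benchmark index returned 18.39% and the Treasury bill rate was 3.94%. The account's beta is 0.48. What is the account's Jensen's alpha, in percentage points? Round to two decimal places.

CAPM expected return = Rf + β(Rm − Rf) = 3.94% + 0.48 × (18.39% − 3.94%) = 3.94 + 0.48 × 14.45 = 10.8760%
Jensen's α = Rp − E[R] = 16.25% − 10.8760% = 5.3740

5.37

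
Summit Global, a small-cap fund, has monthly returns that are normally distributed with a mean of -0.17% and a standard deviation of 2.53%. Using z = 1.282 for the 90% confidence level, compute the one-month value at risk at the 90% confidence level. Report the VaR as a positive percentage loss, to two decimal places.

3.41

VaR (as % loss) = −(μ − z·σ) = −(-0.17% − 1.282 × 2.53%) = −(-3.41346%) = 3.41346%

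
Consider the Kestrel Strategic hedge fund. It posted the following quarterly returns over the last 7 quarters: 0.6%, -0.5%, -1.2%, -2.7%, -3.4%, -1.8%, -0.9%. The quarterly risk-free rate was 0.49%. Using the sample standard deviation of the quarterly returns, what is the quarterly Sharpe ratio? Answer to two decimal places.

-1.41

r̄ = (0.6 − 0.5 − 1.2 − 2.7 − 3.4 − 1.8 − 0.9) / 7 = -1.4143%
Σ(r − r̄)² = 10.9486; sample σ = √(10.9486/6) = 1.3508%
Sharpe = (r̄ − rf) / σ = (-1.4143 − 0.49) / 1.3508 = -1.9043 / 1.3508 = -1.4098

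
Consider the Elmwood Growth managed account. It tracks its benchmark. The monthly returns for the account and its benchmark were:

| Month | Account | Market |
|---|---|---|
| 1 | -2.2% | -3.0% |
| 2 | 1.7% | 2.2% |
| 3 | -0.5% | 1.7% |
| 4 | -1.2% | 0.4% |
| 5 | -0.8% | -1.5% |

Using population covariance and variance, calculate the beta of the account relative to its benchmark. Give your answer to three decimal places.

0.527

r̄p = -0.6000%,  r̄m = -0.0400%
Cov = Σ(rp − r̄p)(rm − r̄m) / 5 = 2.0180
Var(rm) = Σ(rm − r̄m)² / 5 = 3.8264
β = Cov / Var = 2.0180 / 3.8264 = 0.5274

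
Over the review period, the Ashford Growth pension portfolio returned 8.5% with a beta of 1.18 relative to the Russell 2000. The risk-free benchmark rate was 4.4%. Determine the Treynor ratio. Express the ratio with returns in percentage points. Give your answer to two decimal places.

3.47

Treynor = (Rp − Rf) / β = (8.5% − 4.4%) / 1.18 = 4.10 / 1.18 = 3.4746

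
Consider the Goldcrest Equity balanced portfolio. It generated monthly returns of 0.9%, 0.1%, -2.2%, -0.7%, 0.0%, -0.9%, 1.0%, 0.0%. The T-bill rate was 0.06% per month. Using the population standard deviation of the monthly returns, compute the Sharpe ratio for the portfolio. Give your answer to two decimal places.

-0.29

μ = (0.9 + 0.1 − 2.2 − 0.7 + 0 − 0.9 + 1 + 0) / 8 = -0.2250%
Population std dev = √[7.5550 / 8] = 0.9718%
Sharpe = (μ − rf) / σ = (-0.2250 − 0.06) / 0.9718 = -0.2850 / 0.9718 = -0.2933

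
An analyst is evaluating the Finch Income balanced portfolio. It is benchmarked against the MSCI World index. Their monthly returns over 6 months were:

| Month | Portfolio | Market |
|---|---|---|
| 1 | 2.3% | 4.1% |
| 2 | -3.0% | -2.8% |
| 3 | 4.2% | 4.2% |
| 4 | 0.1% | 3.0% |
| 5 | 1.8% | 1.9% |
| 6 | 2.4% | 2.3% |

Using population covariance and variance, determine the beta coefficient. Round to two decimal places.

0.85

r̄p = 1.3000%,  r̄m = 2.1167%
Cov = Σ(rp − r̄p)(rm − r̄m) / 6 = 4.7000
Var(rm) = Σ(rm − r̄m)² / 6 = 5.5514
β = Cov / Var = 4.7000 / 5.5514 = 0.8466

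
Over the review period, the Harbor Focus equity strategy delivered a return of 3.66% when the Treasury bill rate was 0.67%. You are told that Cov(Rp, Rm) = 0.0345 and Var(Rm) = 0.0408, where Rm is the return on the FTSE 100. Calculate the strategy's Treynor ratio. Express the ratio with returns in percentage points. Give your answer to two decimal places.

3.54

β = Cov / Var = 0.0345 / 0.0408 = 0.8456
Treynor = (Rp − Rf) / β = (3.66% − 0.67%) / 0.8456 = 2.99 / 0.8456 = 3.5360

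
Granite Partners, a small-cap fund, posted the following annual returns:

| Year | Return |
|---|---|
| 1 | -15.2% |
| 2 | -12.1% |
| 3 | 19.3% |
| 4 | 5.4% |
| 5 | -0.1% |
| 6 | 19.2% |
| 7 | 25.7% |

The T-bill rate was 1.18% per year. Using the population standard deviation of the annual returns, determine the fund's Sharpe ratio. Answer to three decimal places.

0.325

r̄ = (-15.2 − 12.1 + 19.3 + 5.4 − 0.1 + 19.2 + 25.7) / 7 = 42.20 / 7 = 6.0286%
Population std dev = √[1553.8343 / 7] = 14.8989%
Sharpe = (r̄ − rf) / σ = (6.0286 − 1.18) / 14.8989 = 4.8486 / 14.8989 = 0.3254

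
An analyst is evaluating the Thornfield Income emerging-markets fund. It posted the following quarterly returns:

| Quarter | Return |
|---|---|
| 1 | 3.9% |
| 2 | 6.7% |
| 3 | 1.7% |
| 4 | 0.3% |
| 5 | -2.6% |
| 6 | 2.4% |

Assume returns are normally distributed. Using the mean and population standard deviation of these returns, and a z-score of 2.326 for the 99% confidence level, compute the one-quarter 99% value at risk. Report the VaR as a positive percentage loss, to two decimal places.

4.65

μ = (3.9 + 6.7 + 1.7 + 0.3 − 2.6 + 2.4) / 6 = 2.0667%
Σ(r − μ)² = (3.9 − 2.0667)² + (6.7 − 2.0667)² + … = 49.9733
σ = √[49.9733 / 6] = 2.8860%
VaR = −(μ − z·σ) = −(2.0667 − 2.326 × 2.8860) = −(-4.6461) = 4.6461%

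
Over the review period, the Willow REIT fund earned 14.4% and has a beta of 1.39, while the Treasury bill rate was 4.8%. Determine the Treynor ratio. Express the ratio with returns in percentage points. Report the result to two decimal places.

6.91

Treynor = (Rp − Rf) / β = (14.4% − 4.8%) / 1.39 = 9.60 / 1.39 = 6.9065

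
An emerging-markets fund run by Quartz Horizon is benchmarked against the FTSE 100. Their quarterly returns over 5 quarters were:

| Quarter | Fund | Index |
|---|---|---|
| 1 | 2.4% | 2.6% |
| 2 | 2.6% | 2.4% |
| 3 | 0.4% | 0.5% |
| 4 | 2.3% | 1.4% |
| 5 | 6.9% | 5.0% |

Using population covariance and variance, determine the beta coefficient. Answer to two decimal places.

r̄p = 2.9200%,  r̄m = 2.3800%
Cov = Σ(rp − r̄p)(rm − r̄m) / 5 = 3.1304
Var(rm) = Σ(rm − r̄m)² / 5 = 2.2816
β = Cov / Var = 3.1304 / 2.2816 = 1.3720

1.37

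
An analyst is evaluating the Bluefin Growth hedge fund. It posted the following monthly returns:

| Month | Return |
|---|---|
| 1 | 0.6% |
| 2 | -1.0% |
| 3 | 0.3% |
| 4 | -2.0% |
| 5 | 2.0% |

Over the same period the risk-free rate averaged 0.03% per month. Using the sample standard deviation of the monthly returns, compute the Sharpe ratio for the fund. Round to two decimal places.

-0.03

r̄ = (0.6 − 1 + 0.3 − 2 + 2) / 5 = -0.10 / 5 = -0.0200%
Σ(r − r̄)² = (0.6 − (-0.0200))² + (-1 − (-0.0200))² + … = 9.4480
σ = √[9.4480 / 4] = 1.5369%
Sharpe = (r̄ − rf) / σ = (-0.0200 − 0.03) / 1.5369 = -0.0500 / 1.5369 = -0.0325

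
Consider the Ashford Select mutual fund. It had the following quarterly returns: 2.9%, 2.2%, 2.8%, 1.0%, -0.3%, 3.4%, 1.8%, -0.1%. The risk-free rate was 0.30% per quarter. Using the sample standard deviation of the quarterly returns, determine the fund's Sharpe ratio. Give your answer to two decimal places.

1.02

Mean return r̄ = 13.70 / 8 = 1.7125%
Sample σ = √[Σ(r − r̄)² / 7] = √[13.5288 / 7] = √1.9327 = 1.3902%
Sharpe = (r̄ − rf) / σ = (1.7125 − 0.3) / 1.3902 = 1.4125 / 1.3902 = 1.0160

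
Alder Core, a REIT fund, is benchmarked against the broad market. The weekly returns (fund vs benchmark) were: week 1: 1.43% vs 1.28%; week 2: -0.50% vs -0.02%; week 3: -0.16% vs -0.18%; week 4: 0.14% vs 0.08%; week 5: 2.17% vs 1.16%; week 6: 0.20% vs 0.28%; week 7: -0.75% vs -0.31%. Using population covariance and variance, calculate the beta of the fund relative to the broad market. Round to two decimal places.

r̄p = 0.3614%,  r̄m = 0.3271%
Cov = Σ(rp − r̄p)(rm − r̄m) / 7 = 0.5512
Var(rm) = Σ(rm − r̄m)² / 7 = 0.3498
β = Cov / Var = 0.5512 / 0.3498 = 1.5758

1.58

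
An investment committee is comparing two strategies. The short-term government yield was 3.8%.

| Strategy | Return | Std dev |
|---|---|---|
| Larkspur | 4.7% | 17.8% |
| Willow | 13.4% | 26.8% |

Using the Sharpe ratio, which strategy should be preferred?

Willow

Larkspur: Sharpe ratio = (4.7% − 3.8%) / 17.8% = 0.051
Willow: Sharpe ratio = (13.4% − 3.8%) / 26.8% = 0.358
Highest: Willow (0.358).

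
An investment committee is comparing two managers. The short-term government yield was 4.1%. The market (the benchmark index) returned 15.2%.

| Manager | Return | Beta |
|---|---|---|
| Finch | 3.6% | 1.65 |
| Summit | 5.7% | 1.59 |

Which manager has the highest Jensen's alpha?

Finch: α = 3.6% − [4.1% + 1.65 × (15.2% − 4.1%)] = -18.815
Summit: α = 5.7% − [4.1% + 1.59 × (15.2% − 4.1%)] = -16.049
Highest: Summit (-16.049).

Summit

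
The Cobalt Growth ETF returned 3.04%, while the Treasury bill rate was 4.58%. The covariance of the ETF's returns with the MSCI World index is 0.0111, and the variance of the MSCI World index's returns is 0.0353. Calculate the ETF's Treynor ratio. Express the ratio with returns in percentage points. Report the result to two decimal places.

β = Cov / Var = 0.0111 / 0.0353 = 0.3144
Treynor = (Rp − Rf) / β = (3.04% − 4.58%) / 0.3144 = -1.54 / 0.3144 = -4.8982

-4.90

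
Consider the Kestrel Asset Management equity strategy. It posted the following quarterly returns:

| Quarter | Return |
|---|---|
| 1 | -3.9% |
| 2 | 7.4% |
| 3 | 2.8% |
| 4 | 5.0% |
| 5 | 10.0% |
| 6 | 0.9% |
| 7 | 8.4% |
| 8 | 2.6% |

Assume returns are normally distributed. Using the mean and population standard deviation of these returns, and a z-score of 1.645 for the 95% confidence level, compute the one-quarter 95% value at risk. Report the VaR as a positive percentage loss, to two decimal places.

2.81

Mean return μ = 33.20 / 8 = 4.1500%
Population σ = √[Σ(r − μ)² / 8] = √[143.1600 / 8] = √17.8950 = 4.2302%
VaR = −(μ − z·σ) = −(4.1500 − 1.645 × 4.2302) = −(-2.8087) = 2.8087%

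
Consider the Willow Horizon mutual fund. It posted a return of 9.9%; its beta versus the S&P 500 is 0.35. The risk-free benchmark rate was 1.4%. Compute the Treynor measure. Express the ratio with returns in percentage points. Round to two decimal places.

24.29

Treynor = (Rp − Rf) / β = (9.9% − 1.4%) / 0.35 = 8.50 / 0.35 = 24.2857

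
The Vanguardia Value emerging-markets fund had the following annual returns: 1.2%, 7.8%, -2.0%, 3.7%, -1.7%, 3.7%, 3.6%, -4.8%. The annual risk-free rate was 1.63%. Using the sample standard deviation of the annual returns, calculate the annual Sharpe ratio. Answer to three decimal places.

-0.047

Mean return r̄ = 11.50 / 8 = 1.4375%
Σ(r − r̄)² = (1.2 − 1.4375)² + (7.8 − 1.4375)² + (-2 − 1.4375)² + … = 116.0188
σ = √[116.0188 / 7] = 4.0711%
Sharpe = (r̄ − rf) / σ = (1.4375 − 1.63) / 4.0711 = -0.1925 / 4.0711 = -0.0473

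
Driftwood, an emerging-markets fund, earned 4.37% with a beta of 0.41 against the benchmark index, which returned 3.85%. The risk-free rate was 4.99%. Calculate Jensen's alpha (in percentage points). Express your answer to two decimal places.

CAPM expected return = Rf + β(Rm − Rf) = 4.99% + 0.41 × (3.85% − 4.99%) = 4.99 + 0.41 × -1.14 = 4.5226%
Jensen's α = Rp − E[R] = 4.37% − 4.5226% = -0.1526

-0.15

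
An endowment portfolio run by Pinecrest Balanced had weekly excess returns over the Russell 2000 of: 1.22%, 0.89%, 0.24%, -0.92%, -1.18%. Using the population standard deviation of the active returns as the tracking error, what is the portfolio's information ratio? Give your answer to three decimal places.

0.052

Mean return μ = 0.250 / 5 = 0.0500%
Σ(r − μ)² = (1.22 − 0.0500)² + (0.89 − 0.0500)² + (0.24 − 0.0500)² + … = 4.5644
σ = √[4.5644 / 5] = 0.9554%
IR = μ / tracking error = 0.0500 / 0.9554 = 0.0523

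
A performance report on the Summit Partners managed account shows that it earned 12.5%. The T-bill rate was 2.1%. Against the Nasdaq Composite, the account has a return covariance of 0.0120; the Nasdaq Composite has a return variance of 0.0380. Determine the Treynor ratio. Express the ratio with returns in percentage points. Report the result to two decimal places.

32.93

β = Cov / Var = 0.0120 / 0.0380 = 0.3158
Treynor = (Rp − Rf) / β = (12.5% − 2.1%) / 0.3158 = 10.40 / 0.3158 = 32.9322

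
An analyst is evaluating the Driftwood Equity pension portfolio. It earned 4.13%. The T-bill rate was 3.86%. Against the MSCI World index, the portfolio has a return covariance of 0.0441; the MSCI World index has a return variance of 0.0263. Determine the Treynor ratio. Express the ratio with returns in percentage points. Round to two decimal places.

β = Cov / Var = 0.0441 / 0.0263 = 1.6768
Treynor = (Rp − Rf) / β = (4.13% − 3.86%) / 1.6768 = 0.27 / 1.6768 = 0.1610

0.16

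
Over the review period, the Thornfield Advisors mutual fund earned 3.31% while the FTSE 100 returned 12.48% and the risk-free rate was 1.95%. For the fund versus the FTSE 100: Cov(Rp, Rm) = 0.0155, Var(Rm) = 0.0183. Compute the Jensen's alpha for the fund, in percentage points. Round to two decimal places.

β = Cov / Var = 0.0155 / 0.0183 = 0.8470
E[R] = Rf + β(Rm − Rf) = 1.95% + 0.8470 × (12.48% − 1.95%) = 10.8689%
α = Rp − E[R] = 3.31% − 10.8689% = -7.5589

-7.56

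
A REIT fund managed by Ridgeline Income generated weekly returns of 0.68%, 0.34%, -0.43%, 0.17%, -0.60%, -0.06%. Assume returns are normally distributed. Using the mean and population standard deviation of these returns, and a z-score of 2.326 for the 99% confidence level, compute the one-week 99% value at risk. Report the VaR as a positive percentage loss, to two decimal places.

1.00

r̄ = (0.68 + 0.34 − 0.43 + 0.17 − 0.6 − 0.06) / 6 = 0.0167%
Σ(r − r̄)² = 1.1537; population σ = √(1.1537/6) = 0.4385%
VaR = −(r̄ − z·σ) = −(0.0167 − 2.326 × 0.4385) = −(-1.0033) = 1.0033%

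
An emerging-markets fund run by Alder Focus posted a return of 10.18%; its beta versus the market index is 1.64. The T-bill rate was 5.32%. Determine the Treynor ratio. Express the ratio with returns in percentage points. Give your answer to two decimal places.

Treynor = (Rp − Rf) / β = (10.18% − 5.32%) / 1.64 = 4.86 / 1.64 = 2.9634

2.96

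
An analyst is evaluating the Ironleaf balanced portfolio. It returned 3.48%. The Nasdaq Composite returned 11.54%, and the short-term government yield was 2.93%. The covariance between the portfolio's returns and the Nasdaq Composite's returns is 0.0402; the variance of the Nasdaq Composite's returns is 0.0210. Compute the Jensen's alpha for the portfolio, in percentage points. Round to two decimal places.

-15.93

β = Cov / Var = 0.0402 / 0.0210 = 1.9143
E[R] = Rf + β(Rm − Rf) = 2.93% + 1.9143 × (11.54% − 2.93%) = 19.4121%
α = Rp − E[R] = 3.48% − 19.4121% = -15.9321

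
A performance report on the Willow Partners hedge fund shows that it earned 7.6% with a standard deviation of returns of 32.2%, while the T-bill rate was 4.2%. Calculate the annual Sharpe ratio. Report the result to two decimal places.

0.11

Sharpe = (Rp − Rf) / σp = (7.6% − 4.2%) / 32.2% = 3.40% / 32.2% = 0.1056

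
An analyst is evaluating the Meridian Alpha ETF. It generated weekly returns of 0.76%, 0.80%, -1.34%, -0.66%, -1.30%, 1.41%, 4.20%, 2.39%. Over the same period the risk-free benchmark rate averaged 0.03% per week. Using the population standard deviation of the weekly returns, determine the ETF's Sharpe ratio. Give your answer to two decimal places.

μ = (0.76 + 0.8 − 1.34 − 0.66 − 1.3 + 1.41 + 4.2 + 2.39) / 8 = 6.260 / 8 = 0.7825%
Σ(r − μ)² = 25.5806; population σ = √(25.5806/8) = 1.7882%
Sharpe = (μ − rf) / σ = (0.7825 − 0.03) / 1.7882 = 0.7525 / 1.7882 = 0.4208

0.42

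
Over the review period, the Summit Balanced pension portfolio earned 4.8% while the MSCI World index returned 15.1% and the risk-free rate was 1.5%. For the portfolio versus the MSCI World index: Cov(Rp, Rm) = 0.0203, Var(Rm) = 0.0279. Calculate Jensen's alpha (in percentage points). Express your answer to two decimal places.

β = Cov / Var = 0.0203 / 0.0279 = 0.7276
E[R] = Rf + β(Rm − Rf) = 1.5% + 0.7276 × (15.1% − 1.5%) = 11.3954%
α = Rp − E[R] = 4.8% − 11.3954% = -6.5954

-6.60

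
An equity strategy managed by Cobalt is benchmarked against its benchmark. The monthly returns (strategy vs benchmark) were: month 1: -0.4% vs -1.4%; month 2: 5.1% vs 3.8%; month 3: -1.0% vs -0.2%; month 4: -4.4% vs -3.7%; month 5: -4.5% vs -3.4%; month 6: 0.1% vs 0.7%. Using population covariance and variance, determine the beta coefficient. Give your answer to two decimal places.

1.23

r̄p = -0.8500%,  r̄m = -0.7000%
Cov = Σ(rp − r̄p)(rm − r̄m) / 6 = 8.0367
Var(rm) = Σ(rm − r̄m)² / 6 = 6.5400
β = Cov / Var = 8.0367 / 6.5400 = 1.2289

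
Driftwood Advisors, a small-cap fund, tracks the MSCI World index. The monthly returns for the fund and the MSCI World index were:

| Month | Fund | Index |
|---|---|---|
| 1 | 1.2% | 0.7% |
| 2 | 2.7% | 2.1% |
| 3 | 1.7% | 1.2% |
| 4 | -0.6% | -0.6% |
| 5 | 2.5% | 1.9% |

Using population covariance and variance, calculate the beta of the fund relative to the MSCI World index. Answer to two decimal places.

r̄p = 1.5000%,  r̄m = 1.0600%
Cov = Σ(rp − r̄p)(rm − r̄m) / 5 = 1.1420
Var(rm) = Σ(rm − r̄m)² / 5 = 0.9384
β = Cov / Var = 1.1420 / 0.9384 = 1.2170

1.22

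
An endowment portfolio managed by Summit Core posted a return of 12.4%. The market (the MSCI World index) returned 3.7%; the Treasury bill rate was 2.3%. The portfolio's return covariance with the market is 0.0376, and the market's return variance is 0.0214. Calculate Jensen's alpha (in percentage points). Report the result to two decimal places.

β = Cov / Var = 0.0376 / 0.0214 = 1.7570
E[R] = Rf + β(Rm − Rf) = 2.3% + 1.7570 × (3.7% − 2.3%) = 4.7598%
α = Rp − E[R] = 12.4% − 4.7598% = 7.6402

7.64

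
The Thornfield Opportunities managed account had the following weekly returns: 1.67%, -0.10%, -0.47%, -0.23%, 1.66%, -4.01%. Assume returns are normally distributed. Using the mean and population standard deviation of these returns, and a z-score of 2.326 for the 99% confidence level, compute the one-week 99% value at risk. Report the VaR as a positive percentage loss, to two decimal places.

4.65

Mean return r̄ = -1.480 / 6 = -0.2467%
Population std dev = √[21.5433 / 6] = 1.8949%
VaR = −(r̄ − z·σ) = −(-0.2467 − 2.326 × 1.8949) = −(-4.6542) = 4.6542%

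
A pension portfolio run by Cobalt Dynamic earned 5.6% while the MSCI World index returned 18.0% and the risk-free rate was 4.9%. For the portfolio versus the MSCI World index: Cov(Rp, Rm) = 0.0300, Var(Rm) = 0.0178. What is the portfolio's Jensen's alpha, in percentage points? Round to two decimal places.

-21.38

β = Cov / Var = 0.0300 / 0.0178 = 1.6854
E[R] = Rf + β(Rm − Rf) = 4.9% + 1.6854 × (18.0% − 4.9%) = 26.9787%
α = Rp − E[R] = 5.6% − 26.9787% = -21.3787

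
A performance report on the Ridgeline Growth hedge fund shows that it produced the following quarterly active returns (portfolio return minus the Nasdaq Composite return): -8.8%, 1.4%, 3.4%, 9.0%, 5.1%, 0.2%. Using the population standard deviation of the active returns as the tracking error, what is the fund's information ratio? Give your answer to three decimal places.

0.313

Mean return μ = 10.30 / 6 = 1.7167%
Σ(r − μ)² = (-8.8 − 1.7167)² + (1.4 − 1.7167)² + … = 180.3283
population σ = √(180.3283 / 6) = √30.0547 = 5.4822%
IR = μ / tracking error = 1.7167 / 5.4822 = 0.3131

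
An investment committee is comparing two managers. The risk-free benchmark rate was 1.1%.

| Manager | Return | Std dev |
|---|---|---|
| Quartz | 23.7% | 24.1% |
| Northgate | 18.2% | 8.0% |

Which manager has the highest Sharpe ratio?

Quartz: Sharpe ratio = (23.7% − 1.1%) / 24.1% = 0.938
Northgate: Sharpe ratio = (18.2% − 1.1%) / 8.0% = 2.138
Highest: Northgate (2.138).

Northgate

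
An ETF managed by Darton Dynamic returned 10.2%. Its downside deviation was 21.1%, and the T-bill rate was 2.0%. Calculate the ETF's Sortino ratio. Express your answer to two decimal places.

0.39

Sortino = (Rp − Rf) / σd = (10.2% − 2.0%) / 21.1% = 8.20% / 21.1% = 0.3886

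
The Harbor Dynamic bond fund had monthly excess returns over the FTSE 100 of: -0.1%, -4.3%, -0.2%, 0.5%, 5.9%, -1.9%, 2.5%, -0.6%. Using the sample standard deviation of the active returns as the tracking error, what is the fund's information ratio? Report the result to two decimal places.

0.07

r̄ = (-0.1 − 4.3 − 0.2 + 0.5 + 5.9 − 1.9 + 2.5 − 0.6) / 8 = 0.2250%
Sample σ = √[Σ(r − r̄)² / 7] = √[63.4150 / 7] = √9.0593 = 3.0099%
IR = r̄ / tracking error = 0.2250 / 3.0099 = 0.0748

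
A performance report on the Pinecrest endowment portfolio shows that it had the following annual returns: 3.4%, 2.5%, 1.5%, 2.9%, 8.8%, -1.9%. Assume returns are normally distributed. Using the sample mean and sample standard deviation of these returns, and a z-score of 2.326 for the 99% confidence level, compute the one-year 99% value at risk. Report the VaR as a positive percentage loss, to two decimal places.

5.21

Mean return r̄ = 17.20 / 6 = 2.8667%
Sample std dev = √[60.2133 / 5] = 3.4703%
VaR = −(r̄ − z·σ) = −(2.8667 − 2.326 × 3.4703) = −(-5.2052) = 5.2052%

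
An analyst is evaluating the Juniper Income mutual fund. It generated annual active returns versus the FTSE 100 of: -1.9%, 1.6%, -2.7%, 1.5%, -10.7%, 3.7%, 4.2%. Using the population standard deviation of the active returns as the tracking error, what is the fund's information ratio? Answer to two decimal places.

Mean return r̄ = -4.30 / 7 = -0.6143%
Population std dev = √[158.8886 / 7] = 4.7643%
IR = r̄ / tracking error = -0.6143 / 4.7643 = -0.1289

-0.13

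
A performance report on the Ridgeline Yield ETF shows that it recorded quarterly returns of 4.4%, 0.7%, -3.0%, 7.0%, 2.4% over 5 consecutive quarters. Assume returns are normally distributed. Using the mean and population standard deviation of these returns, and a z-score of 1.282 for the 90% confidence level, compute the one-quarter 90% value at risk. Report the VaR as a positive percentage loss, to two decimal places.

2.03

Mean return r̄ = 11.50 / 5 = 2.3000%
Σ(r − r̄)² = (4.4 − 2.3000)² + (0.7 − 2.3000)² + … = 57.1600
population σ = √(57.1600 / 5) = √11.4320 = 3.3811%
VaR = −(r̄ − z·σ) = −(2.3000 − 1.282 × 3.3811) = −(-2.0346) = 2.0346%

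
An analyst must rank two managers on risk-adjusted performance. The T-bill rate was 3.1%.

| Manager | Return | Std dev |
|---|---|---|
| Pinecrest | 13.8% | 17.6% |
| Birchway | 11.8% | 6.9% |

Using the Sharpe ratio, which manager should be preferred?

Pinecrest: Sharpe ratio = (13.8% − 3.1%) / 17.6% = 0.608
Birchway: Sharpe ratio = (11.8% − 3.1%) / 6.9% = 1.261
Highest: Birchway (1.261).

Birchway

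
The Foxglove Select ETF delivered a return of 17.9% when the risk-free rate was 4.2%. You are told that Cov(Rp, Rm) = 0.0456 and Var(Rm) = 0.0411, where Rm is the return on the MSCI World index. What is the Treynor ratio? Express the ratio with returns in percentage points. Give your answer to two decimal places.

12.35

β = Cov / Var = 0.0456 / 0.0411 = 1.1095
Treynor = (Rp − Rf) / β = (17.9% − 4.2%) / 1.1095 = 13.70 / 1.1095 = 12.3479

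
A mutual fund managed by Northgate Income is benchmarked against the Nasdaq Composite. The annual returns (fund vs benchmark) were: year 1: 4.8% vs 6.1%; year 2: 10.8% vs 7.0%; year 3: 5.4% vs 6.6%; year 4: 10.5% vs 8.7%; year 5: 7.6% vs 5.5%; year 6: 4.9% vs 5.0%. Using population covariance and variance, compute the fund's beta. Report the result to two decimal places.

1.52

r̄p = 7.3333%,  r̄m = 6.4833%
Cov = Σ(rp − r̄p)(rm − r̄m) / 6 = 2.1506
Var(rm) = Σ(rm − r̄m)² / 6 = 1.4181
β = Cov / Var = 2.1506 / 1.4181 = 1.5165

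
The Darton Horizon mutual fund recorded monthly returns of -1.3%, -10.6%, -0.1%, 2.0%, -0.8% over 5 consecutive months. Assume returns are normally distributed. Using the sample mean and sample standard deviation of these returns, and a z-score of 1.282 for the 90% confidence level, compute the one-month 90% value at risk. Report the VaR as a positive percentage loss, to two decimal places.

8.42

r̄ = (-1.3 − 10.6 − 0.1 + 2 − 0.8) / 5 = -2.1600%
Σ(r − r̄)² = (-1.3 − (-2.1600))² + (-10.6 − (-2.1600))² + … = 95.3720
sample σ = √(95.3720 / 4) = √23.8430 = 4.8829%
VaR = −(r̄ − z·σ) = −(-2.1600 − 1.282 × 4.8829) = −(-8.4199) = 8.4199%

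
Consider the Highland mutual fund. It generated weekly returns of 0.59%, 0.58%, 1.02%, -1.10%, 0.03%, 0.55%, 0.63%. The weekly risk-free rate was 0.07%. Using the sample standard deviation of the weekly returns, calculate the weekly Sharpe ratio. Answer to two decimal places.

0.37

r̄ = (0.59 + 0.58 + 1.02 − 1.1 + 0.03 + 0.55 + 0.63) / 7 = 2.300 / 7 = 0.3286%
Σ(r − r̄)² = 2.8795; sample σ = √(2.8795/6) = 0.6928%
Sharpe = (r̄ − rf) / σ = (0.3286 − 0.07) / 0.6928 = 0.2586 / 0.6928 = 0.3733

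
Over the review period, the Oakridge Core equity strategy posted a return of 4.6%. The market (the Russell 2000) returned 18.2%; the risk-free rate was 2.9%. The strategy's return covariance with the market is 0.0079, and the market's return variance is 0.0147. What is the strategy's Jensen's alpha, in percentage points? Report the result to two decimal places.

β = Cov / Var = 0.0079 / 0.0147 = 0.5374
E[R] = Rf + β(Rm − Rf) = 2.9% + 0.5374 × (18.2% − 2.9%) = 11.1222%
α = Rp − E[R] = 4.6% − 11.1222% = -6.5222

-6.52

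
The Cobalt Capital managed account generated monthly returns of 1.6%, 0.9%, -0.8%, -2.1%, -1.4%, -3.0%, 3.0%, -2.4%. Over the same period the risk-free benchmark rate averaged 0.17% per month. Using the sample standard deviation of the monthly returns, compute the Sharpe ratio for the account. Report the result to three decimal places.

r̄ = (1.6 + 0.9 − 0.8 − 2.1 − 1.4 − 3 + 3 − 2.4) / 8 = -0.5250%
Σ(r − r̄)² = (1.6 − (-0.5250))² + (0.9 − (-0.5250))² + (-0.8 − (-0.5250))² + … = 31.9350
sample σ = √(31.9350 / 7) = √4.5621 = 2.1359%
Sharpe = (r̄ − rf) / σ = (-0.5250 − 0.17) / 2.1359 = -0.6950 / 2.1359 = -0.3254

-0.325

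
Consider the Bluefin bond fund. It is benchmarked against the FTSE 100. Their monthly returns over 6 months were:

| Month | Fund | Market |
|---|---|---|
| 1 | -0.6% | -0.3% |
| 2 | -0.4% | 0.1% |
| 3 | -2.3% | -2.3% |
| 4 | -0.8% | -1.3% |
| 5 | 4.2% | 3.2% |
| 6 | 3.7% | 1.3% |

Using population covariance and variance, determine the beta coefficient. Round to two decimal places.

r̄p = 0.6333%,  r̄m = 0.1167%
Cov = Σ(rp − r̄p)(rm − r̄m) / 6 = 4.0461
Var(rm) = Σ(rm − r̄m)² / 6 = 3.1547
β = Cov / Var = 4.0461 / 3.1547 = 1.2826

1.28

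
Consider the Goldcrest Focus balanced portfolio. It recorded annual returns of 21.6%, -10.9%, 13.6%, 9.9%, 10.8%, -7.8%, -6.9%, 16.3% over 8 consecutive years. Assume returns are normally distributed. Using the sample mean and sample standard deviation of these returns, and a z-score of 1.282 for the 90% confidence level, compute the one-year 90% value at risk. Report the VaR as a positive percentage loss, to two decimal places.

10.16

Mean return r̄ = 46.60 / 8 = 5.8250%
Sample σ = √[Σ(r − r̄)² / 7] = √[1087.6750 / 7] = √155.3821 = 12.4652%
VaR = −(r̄ − z·σ) = −(5.8250 − 1.282 × 12.4652) = −(-10.1554) = 10.1554%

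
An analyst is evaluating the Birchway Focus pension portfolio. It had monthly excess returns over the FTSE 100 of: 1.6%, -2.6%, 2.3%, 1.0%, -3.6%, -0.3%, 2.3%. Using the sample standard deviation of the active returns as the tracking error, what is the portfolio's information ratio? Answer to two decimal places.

μ = (1.6 − 2.6 + 2.3 + 1 − 3.6 − 0.3 + 2.3) / 7 = 0.1000%
Σ(r − μ)² = (1.6 − 0.1000)² + (-2.6 − 0.1000)² + … = 33.8800
sample σ = √(33.8800 / 6) = √5.6467 = 2.3763%
IR = μ / tracking error = 0.1000 / 2.3763 = 0.0421

0.04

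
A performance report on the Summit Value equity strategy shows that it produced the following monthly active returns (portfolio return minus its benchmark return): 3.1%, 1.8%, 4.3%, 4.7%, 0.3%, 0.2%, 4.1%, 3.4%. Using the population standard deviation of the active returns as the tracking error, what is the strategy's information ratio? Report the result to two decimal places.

μ = (3.1 + 1.8 + 4.3 + 4.7 + 0.3 + 0.2 + 4.1 + 3.4) / 8 = 2.7375%
Population σ = √[Σ(r − μ)² / 8] = √[21.9788 / 8] = √2.7474 = 1.6575%
IR = μ / tracking error = 2.7375 / 1.6575 = 1.6516

1.65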